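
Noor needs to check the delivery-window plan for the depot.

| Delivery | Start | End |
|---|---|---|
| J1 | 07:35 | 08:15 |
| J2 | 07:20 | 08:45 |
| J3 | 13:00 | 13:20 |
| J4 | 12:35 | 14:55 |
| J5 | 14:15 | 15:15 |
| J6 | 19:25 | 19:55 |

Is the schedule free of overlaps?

Check each pair: they overlap iff neither finishes before the other starts.
Sorted by start: J2, J1, J4, J3, J5, J6.
J1 starts before J2 ends → J2 and J1 overlap.
That's a conflict, so the schedule is not conflict-free.

No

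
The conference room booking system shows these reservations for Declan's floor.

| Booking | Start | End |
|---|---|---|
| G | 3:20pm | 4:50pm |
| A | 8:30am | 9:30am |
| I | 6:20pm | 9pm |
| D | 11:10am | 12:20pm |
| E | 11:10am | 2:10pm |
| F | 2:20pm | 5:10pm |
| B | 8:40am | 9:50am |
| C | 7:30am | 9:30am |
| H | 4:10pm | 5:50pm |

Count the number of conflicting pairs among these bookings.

Sorted by start: C, A, B, D, E, F, G, H, I.
A starts before C ends → C and A overlap.
B starts before C ends → C and B overlap.
D starts after C ends; C is clear from here.
B starts before A ends → A and B overlap.
D starts after A ends; A is clear from here.
D starts after B ends; B is clear from here.
E starts before D ends → D and E overlap.
F starts after D ends; D is clear from here.
F starts after E ends; E is clear from here.
G starts before F ends → F and G overlap.
H starts before F ends → F and H overlap.
I starts after F ends.
H starts before G ends → G and H overlap.
I starts after G ends.
I starts after H ends.
Overlapping pairs: A & B, A & C, B & C, D & E, F & G, F & H, G & H — 7 in total.

7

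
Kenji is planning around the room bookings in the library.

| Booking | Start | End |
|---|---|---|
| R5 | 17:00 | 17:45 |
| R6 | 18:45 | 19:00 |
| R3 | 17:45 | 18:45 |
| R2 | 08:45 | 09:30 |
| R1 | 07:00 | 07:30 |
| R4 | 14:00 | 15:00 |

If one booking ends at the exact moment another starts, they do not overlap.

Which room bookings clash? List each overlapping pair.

Sorted by start: R1, R2, R4, R5, R3, R6.
R2 starts after R1 ends; R1 is clear from here.
R4 starts after R2 ends; R2 is clear from here.
R5 starts after R4 ends; R4 is clear from here.
R3 starts exactly when R5 ends (back-to-back, no overlap); R5 is clear from here.
R6 starts exactly when R3 ends (back-to-back, no overlap).

none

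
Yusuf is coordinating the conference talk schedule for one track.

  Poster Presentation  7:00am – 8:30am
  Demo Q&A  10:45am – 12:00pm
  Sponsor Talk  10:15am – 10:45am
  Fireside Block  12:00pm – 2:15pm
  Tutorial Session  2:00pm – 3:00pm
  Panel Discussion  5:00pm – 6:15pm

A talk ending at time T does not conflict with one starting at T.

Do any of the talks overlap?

Yes

Sorted by start: Poster Presentation, Sponsor Talk, Demo Q&A, Fireside Block, Tutorial Session, Panel Discussion.
Sponsor Talk starts after Poster Presentation ends — done with Poster Presentation.
Demo Q&A starts exactly when Sponsor Talk ends (back-to-back, no overlap) — done with Sponsor Talk.
Fireside Block starts exactly when Demo Q&A ends (back-to-back, no overlap) — done with Demo Q&A.
Tutorial Session starts before Fireside Block ends → Fireside Block and Tutorial Session overlap.
That's a conflict, so the schedule is not conflict-free.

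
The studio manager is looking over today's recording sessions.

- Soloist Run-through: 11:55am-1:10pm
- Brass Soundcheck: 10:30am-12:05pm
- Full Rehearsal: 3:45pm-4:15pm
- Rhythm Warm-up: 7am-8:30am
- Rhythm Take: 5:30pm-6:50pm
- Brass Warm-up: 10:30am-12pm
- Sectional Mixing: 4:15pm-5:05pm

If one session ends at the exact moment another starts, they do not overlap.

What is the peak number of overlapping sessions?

3

Sweep the timeline, counting +1 at each start and −1 at each end (ends before starts at a tie):
7am start Rhythm Warm-up → 1
8:30am end Rhythm Warm-up → 0
10:30am start Brass Soundcheck → 1
10:30am start Brass Warm-up → 2
11:55am start Soloist Run-through → 3
12pm end Brass Warm-up → 2
12:05pm end Brass Soundcheck → 1
1:10pm end Soloist Run-through → 0
3:45pm start Full Rehearsal → 1
4:15pm end Full Rehearsal → 0
4:15pm start Sectional Mixing → 1
5:05pm end Sectional Mixing → 0
5:30pm start Rhythm Take → 1
6:50pm end Rhythm Take → 0
Peak is 3, at 11:55am (Brass Soundcheck, Brass Warm-up, Soloist Run-through).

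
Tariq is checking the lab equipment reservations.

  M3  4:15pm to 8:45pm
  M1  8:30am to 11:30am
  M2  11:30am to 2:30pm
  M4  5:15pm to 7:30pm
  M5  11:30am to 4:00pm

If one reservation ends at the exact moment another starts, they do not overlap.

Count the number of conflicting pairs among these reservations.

Sorted by start: M1, M2, M5, M3, M4.
M2 starts exactly when M1 ends (back-to-back, no overlap), so nothing later overlaps M1 either.
M5 starts before M2 ends → M2 and M5 overlap.
M3 starts after M2 ends, so nothing later overlaps M2 either.
M3 starts after M5 ends, so nothing later overlaps M5 either.
M4 starts before M3 ends → M3 and M4 overlap.
Overlapping pairs: M2 & M5, M3 & M4 — 2 in total.

2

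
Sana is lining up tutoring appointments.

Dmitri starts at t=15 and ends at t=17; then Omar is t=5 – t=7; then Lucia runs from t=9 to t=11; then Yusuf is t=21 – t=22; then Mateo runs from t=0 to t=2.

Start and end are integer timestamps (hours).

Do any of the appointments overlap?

Sorted by start: Mateo, Omar, Lucia, Dmitri, Yusuf.
Omar starts after Mateo ends, so Mateo has no further overlaps.
Lucia starts after Omar ends, so Omar has no further overlaps.
Dmitri starts after Lucia ends, so Lucia has no further overlaps.
Yusuf starts after Dmitri ends.
Every pair is clear; the schedule has no overlaps.

No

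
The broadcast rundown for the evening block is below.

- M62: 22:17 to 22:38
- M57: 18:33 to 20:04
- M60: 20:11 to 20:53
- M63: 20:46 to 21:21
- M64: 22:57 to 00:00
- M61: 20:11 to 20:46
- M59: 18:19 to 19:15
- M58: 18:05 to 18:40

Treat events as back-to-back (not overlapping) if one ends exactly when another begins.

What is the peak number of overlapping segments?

Sort all start/end points and keep a running count:
18:05 start M58 → 1
18:19 start M59 → 2
18:33 start M57 → 3
18:40 end M58 → 2
19:15 end M59 → 1
20:04 end M57 → 0
20:11 start M60 → 1
20:11 start M61 → 2
20:46 end M61 → 1
20:46 start M63 → 2
20:53 end M60 → 1
21:21 end M63 → 0
22:17 start M62 → 1
22:38 end M62 → 0
22:57 start M64 → 1
00:00 end M64 → 0
Peak is 3, at 18:33 (M57, M58, M59).

3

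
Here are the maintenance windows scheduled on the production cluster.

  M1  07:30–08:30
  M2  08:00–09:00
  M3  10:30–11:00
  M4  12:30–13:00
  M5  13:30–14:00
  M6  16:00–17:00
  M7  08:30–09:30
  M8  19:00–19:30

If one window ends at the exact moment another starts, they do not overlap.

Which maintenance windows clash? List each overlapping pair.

M1 & M2, M2 & M7

Sorted by start: M1, M2, M7, M3, M4, M5, M6, M8.
M2 starts before M1 ends → M1 and M2 overlap.
M7 starts exactly when M1 ends (back-to-back, no overlap) — done with M1.
M7 starts before M2 ends → M2 and M7 overlap.
M3 starts after M2 ends — done with M2.
M3 starts after M7 ends — done with M7.
M4 starts after M3 ends — done with M3.
M5 starts after M4 ends — done with M4.
M6 starts after M5 ends — done with M5.
M8 starts after M6 ends.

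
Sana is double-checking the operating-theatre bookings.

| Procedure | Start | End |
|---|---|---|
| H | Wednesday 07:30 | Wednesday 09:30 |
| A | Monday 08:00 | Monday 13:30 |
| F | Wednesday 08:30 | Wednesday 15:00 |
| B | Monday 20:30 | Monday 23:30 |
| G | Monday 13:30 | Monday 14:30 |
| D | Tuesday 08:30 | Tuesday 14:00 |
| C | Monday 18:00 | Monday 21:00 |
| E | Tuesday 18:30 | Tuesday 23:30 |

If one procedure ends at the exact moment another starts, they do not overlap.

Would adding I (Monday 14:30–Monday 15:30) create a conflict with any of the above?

A: ends Monday 13:30 at or before I starts Monday 14:30 → clear.
G: ends Monday 14:30 at or before I starts Monday 14:30 → clear.
C: starts Monday 18:00 at or after I ends Monday 15:30 → clear.
B: starts Monday 20:30 at or after I ends Monday 15:30 → clear.
D: starts Tuesday 08:30 at or after I ends Monday 15:30 → clear.
E: starts Tuesday 18:30 at or after I ends Monday 15:30 → clear.
H: starts Wednesday 07:30 at or after I ends Monday 15:30 → clear.
F: starts Wednesday 08:30 at or after I ends Monday 15:30 → clear.

No — it doesn't clash with anything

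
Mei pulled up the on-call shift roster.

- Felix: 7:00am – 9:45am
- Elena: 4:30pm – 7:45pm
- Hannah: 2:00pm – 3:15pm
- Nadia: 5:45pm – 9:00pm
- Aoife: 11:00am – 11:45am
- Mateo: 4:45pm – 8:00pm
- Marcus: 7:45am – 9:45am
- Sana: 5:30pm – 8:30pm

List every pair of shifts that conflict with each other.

Check each pair: they overlap iff neither finishes before the other starts.
Sorted by start: Felix, Marcus, Aoife, Hannah, Elena, Mateo, Sana, Nadia.
Marcus starts before Felix ends → Felix and Marcus overlap.
Aoife starts after Felix ends — done with Felix.
Aoife starts after Marcus ends — done with Marcus.
Hannah starts after Aoife ends — done with Aoife.
Elena starts after Hannah ends — done with Hannah.
Mateo starts before Elena ends → Elena and Mateo overlap.
Sana starts before Elena ends → Elena and Sana overlap.
Nadia starts before Elena ends → Elena and Nadia overlap.
Sana starts before Mateo ends → Mateo and Sana overlap.
Nadia starts before Mateo ends → Mateo and Nadia overlap.
Nadia starts before Sana ends → Sana and Nadia overlap.

Elena & Mateo, Elena & Nadia, Elena & Sana, Felix & Marcus, Mateo & Nadia, Mateo & Sana, Nadia & Sana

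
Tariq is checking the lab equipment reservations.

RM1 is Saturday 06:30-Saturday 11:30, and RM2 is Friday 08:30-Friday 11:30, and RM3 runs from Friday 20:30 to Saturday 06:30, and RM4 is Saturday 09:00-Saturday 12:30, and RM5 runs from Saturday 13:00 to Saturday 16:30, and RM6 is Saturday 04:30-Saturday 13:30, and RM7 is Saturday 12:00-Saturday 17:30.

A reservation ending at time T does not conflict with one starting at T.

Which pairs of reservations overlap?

Two intervals overlap when each starts before the other ends.
Sorted by start: RM2, RM3, RM6, RM1, RM4, RM7, RM5.
RM3 starts after RM2 ends, so RM2 has no further overlaps.
RM6 starts before RM3 ends → RM3 and RM6 overlap.
RM1 starts exactly when RM3 ends (back-to-back, no overlap), so RM3 has no further overlaps.
RM1 starts before RM6 ends → RM6 and RM1 overlap.
RM4 starts before RM6 ends → RM6 and RM4 overlap.
RM7 starts before RM6 ends → RM6 and RM7 overlap.
RM5 starts before RM6 ends → RM6 and RM5 overlap.
RM4 starts before RM1 ends → RM1 and RM4 overlap.
RM7 starts after RM1 ends, so RM1 has no further overlaps.
RM7 starts before RM4 ends → RM4 and RM7 overlap.
RM5 starts after RM4 ends.
RM5 starts before RM7 ends → RM7 and RM5 overlap.

RM1 & RM4, RM1 & RM6, RM3 & RM6, RM4 & RM6, RM4 & RM7, RM5 & RM6, RM5 & RM7, RM6 & RM7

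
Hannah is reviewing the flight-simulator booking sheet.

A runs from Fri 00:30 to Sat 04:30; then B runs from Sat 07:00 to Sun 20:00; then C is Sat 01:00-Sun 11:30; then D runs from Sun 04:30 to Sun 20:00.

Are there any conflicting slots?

Yes

Sorted by start: A, C, B, D.
C starts before A ends → A and C overlap.
That's a conflict, so the schedule is not conflict-free.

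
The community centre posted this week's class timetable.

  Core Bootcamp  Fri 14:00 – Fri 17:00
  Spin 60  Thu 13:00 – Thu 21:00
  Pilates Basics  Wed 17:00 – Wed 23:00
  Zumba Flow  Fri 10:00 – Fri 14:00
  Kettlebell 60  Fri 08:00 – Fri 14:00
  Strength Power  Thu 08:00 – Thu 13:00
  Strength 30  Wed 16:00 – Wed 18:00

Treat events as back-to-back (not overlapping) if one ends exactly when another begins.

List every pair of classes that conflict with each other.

Sorted by start: Strength 30, Pilates Basics, Strength Power, Spin 60, Kettlebell 60, Zumba Flow, Core Bootcamp.
Pilates Basics starts before Strength 30 ends → Strength 30 and Pilates Basics overlap.
Strength Power starts after Strength 30 ends — done with Strength 30.
Strength Power starts after Pilates Basics ends — done with Pilates Basics.
Spin 60 starts exactly when Strength Power ends (back-to-back, no overlap) — done with Strength Power.
Kettlebell 60 starts after Spin 60 ends — done with Spin 60.
Zumba Flow starts before Kettlebell 60 ends → Kettlebell 60 and Zumba Flow overlap.
Core Bootcamp starts exactly when Kettlebell 60 ends (back-to-back, no overlap).
Core Bootcamp starts exactly when Zumba Flow ends (back-to-back, no overlap).

Kettlebell 60 & Zumba Flow, Pilates Basics & Strength 30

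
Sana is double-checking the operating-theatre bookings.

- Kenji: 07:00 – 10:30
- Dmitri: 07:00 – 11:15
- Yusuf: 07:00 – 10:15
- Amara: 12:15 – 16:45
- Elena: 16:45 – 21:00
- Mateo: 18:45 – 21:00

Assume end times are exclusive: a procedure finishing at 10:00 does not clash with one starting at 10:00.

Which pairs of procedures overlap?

Sorted by start: Kenji, Dmitri, Yusuf, Amara, Elena, Mateo.
Dmitri starts before Kenji ends → Kenji and Dmitri overlap.
Yusuf starts before Kenji ends → Kenji and Yusuf overlap.
Amara starts after Kenji ends — done with Kenji.
Yusuf starts before Dmitri ends → Dmitri and Yusuf overlap.
Amara starts after Dmitri ends — done with Dmitri.
Amara starts after Yusuf ends — done with Yusuf.
Elena starts exactly when Amara ends (back-to-back, no overlap) — done with Amara.
Mateo starts before Elena ends → Elena and Mateo overlap.

Dmitri & Kenji, Dmitri & Yusuf, Elena & Mateo, Kenji & Yusuf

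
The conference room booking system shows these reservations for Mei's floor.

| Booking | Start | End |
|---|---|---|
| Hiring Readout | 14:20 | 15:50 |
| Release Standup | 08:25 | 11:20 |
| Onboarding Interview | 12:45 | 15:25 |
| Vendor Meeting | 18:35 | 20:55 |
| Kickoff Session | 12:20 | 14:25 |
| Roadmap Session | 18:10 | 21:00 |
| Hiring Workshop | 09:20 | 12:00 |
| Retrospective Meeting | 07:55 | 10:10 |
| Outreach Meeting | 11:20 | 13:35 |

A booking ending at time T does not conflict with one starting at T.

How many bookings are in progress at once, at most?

Sweep the timeline, counting +1 at each start and −1 at each end (ends before starts at a tie):
07:55 start Retrospective Meeting → 1
08:25 start Release Standup → 2
09:20 start Hiring Workshop → 3
10:10 end Retrospective Meeting → 2
11:20 end Release Standup → 1
11:20 start Outreach Meeting → 2
12:00 end Hiring Workshop → 1
12:20 start Kickoff Session → 2
12:45 start Onboarding Interview → 3
13:35 end Outreach Meeting → 2
14:20 start Hiring Readout → 3
14:25 end Kickoff Session → 2
15:25 end Onboarding Interview → 1
15:50 end Hiring Readout → 0
18:10 start Roadmap Session → 1
18:35 start Vendor Meeting → 2
20:55 end Vendor Meeting → 1
21:00 end Roadmap Session → 0
Peak is 3, at 09:20 (Hiring Workshop, Release Standup, Retrospective Meeting).

3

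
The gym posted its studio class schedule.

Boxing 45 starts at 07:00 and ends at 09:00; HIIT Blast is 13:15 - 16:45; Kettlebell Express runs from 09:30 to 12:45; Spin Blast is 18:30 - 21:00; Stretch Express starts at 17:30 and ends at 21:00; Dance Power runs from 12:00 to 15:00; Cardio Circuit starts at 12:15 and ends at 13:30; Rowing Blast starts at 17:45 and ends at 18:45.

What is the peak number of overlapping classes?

Walk through starts and ends in time order (an end at T is processed before a start at T):
07:00 start Boxing 45 → 1
09:00 end Boxing 45 → 0
09:30 start Kettlebell Express → 1
12:00 start Dance Power → 2
12:15 start Cardio Circuit → 3
12:45 end Kettlebell Express → 2
13:15 start HIIT Blast → 3
13:30 end Cardio Circuit → 2
15:00 end Dance Power → 1
16:45 end HIIT Blast → 0
17:30 start Stretch Express → 1
17:45 start Rowing Blast → 2
18:30 start Spin Blast → 3
18:45 end Rowing Blast → 2
21:00 end Spin Blast → 1
21:00 end Stretch Express → 0
Peak is 3, at 12:15 (Cardio Circuit, Dance Power, Kettlebell Express).

3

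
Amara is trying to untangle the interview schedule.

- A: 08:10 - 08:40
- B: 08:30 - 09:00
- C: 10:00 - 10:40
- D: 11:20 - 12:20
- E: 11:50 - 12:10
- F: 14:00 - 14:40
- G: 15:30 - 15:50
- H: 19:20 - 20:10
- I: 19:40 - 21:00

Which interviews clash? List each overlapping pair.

A & B, D & E, H & I

Sorted by start: A, B, C, D, E, F, G, H, I.
B starts before A ends → A and B overlap.
C starts after A ends, so A has no further overlaps.
C starts after B ends, so B has no further overlaps.
D starts after C ends, so C has no further overlaps.
E starts before D ends → D and E overlap.
F starts after D ends, so D has no further overlaps.
F starts after E ends, so E has no further overlaps.
G starts after F ends, so F has no further overlaps.
H starts after G ends, so G has no further overlaps.
I starts before H ends → H and I overlap.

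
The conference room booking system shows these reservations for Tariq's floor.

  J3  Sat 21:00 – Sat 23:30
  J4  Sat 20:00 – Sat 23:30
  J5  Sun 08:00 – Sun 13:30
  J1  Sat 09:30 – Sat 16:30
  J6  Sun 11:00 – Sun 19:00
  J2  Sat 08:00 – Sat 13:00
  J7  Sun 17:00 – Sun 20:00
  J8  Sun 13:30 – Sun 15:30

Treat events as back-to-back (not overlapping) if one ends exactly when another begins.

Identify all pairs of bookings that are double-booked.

J1 & J2, J3 & J4, J5 & J6, J6 & J7, J6 & J8

Sorted by start: J2, J1, J4, J3, J5, J6, J8, J7.
J1 starts before J2 ends → J2 and J1 overlap.
J4 starts after J2 ends — done with J2.
J4 starts after J1 ends — done with J1.
J3 starts before J4 ends → J4 and J3 overlap.
J5 starts after J4 ends — done with J4.
J5 starts after J3 ends — done with J3.
J6 starts before J5 ends → J5 and J6 overlap.
J8 starts exactly when J5 ends (back-to-back, no overlap) — done with J5.
J8 starts before J6 ends → J6 and J8 overlap.
J7 starts before J6 ends → J6 and J7 overlap.
J7 starts after J8 ends.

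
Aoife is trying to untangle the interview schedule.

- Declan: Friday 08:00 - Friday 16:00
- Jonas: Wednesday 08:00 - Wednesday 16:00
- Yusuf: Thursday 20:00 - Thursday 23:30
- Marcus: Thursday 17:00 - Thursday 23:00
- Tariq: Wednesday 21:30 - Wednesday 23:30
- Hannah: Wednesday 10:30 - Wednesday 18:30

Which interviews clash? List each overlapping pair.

Sorted by start: Jonas, Hannah, Tariq, Marcus, Yusuf, Declan.
Hannah starts before Jonas ends → Jonas and Hannah overlap.
Tariq starts after Jonas ends, so Jonas has no further overlaps.
Tariq starts after Hannah ends, so Hannah has no further overlaps.
Marcus starts after Tariq ends, so Tariq has no further overlaps.
Yusuf starts before Marcus ends → Marcus and Yusuf overlap.
Declan starts after Marcus ends.
Declan starts after Yusuf ends.

Hannah & Jonas, Marcus & Yusuf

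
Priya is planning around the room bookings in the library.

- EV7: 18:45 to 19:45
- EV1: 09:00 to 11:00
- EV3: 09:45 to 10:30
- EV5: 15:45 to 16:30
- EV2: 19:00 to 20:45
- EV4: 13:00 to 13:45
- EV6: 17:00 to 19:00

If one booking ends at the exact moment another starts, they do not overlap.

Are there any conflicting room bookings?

Yes

Sorted by start: EV1, EV3, EV4, EV5, EV6, EV7, EV2.
EV3 starts before EV1 ends → EV1 and EV3 overlap.
That's a conflict, so the schedule is not conflict-free.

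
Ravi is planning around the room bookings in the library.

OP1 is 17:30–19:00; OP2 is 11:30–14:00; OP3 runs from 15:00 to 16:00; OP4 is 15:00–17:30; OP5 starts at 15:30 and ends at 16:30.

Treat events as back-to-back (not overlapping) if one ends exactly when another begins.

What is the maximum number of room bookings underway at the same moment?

3

Sort all start/end points and keep a running count:
11:30 start OP2 → 1
14:00 end OP2 → 0
15:00 start OP3 → 1
15:00 start OP4 → 2
15:30 start OP5 → 3
16:00 end OP3 → 2
16:30 end OP5 → 1
17:30 end OP4 → 0
17:30 start OP1 → 1
19:00 end OP1 → 0
Peak is 3, at 15:30 (OP3, OP4, OP5).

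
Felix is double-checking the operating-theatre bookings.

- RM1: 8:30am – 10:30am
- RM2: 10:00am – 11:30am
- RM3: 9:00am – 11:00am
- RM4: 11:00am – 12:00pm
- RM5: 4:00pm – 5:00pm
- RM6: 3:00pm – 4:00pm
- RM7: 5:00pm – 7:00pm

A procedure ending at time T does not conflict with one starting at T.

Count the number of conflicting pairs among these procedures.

4

Sorted by start: RM1, RM3, RM2, RM4, RM6, RM5, RM7.
RM3 starts before RM1 ends → RM1 and RM3 overlap.
RM2 starts before RM1 ends → RM1 and RM2 overlap.
RM4 starts after RM1 ends; RM1 is clear from here.
RM2 starts before RM3 ends → RM3 and RM2 overlap.
RM4 starts exactly when RM3 ends (back-to-back, no overlap); RM3 is clear from here.
RM4 starts before RM2 ends → RM2 and RM4 overlap.
RM6 starts after RM2 ends; RM2 is clear from here.
RM6 starts after RM4 ends; RM4 is clear from here.
RM5 starts exactly when RM6 ends (back-to-back, no overlap); RM6 is clear from here.
RM7 starts exactly when RM5 ends (back-to-back, no overlap).
Overlapping pairs: RM1 & RM2, RM1 & RM3, RM2 & RM3, RM2 & RM4 — 4 in total.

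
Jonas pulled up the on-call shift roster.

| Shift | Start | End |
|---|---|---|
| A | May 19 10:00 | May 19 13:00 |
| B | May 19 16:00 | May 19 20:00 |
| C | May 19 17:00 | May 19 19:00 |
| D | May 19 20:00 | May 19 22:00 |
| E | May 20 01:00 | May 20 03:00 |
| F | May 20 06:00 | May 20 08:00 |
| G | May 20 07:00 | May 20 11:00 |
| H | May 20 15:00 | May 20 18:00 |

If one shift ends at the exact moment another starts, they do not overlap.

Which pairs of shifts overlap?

B & C, F & G

Sorted by start: A, B, C, D, E, F, G, H.
B starts after A ends; A is clear from here.
C starts before B ends → B and C overlap.
D starts exactly when B ends (back-to-back, no overlap); B is clear from here.
D starts after C ends; C is clear from here.
E starts after D ends; D is clear from here.
F starts after E ends; E is clear from here.
G starts before F ends → F and G overlap.
H starts after F ends.
H starts after G ends.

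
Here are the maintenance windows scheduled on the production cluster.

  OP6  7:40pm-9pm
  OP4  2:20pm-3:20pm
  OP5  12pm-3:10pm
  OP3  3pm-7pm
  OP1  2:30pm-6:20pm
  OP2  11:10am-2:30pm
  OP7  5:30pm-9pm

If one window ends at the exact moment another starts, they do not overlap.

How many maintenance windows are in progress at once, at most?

4

Sweep the timeline, counting +1 at each start and −1 at each end (ends before starts at a tie):
11:10am start OP2 → 1
12pm start OP5 → 2
2:20pm start OP4 → 3
2:30pm end OP2 → 2
2:30pm start OP1 → 3
3pm start OP3 → 4
3:10pm end OP5 → 3
3:20pm end OP4 → 2
5:30pm start OP7 → 3
6:20pm end OP1 → 2
7pm end OP3 → 1
7:40pm start OP6 → 2
9pm end OP6 → 1
9pm end OP7 → 0
Peak is 4, at 3pm (OP1, OP3, OP4, OP5).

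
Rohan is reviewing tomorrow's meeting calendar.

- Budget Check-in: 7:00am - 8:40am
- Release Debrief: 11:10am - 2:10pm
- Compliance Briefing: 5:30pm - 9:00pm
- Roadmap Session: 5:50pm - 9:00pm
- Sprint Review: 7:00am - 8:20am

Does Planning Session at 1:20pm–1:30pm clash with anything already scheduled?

Budget Check-in: ends 8:40am at or before Planning Session starts 1:20pm → clear.
Sprint Review: ends 8:20am at or before Planning Session starts 1:20pm → clear.
Release Debrief: starts 11:10am before Planning Session ends 1:30pm, and ends 2:10pm after Planning Session starts 1:20pm → overlap.
Compliance Briefing: starts 5:30pm at or after Planning Session ends 1:30pm → clear.
Roadmap Session: starts 5:50pm at or after Planning Session ends 1:30pm → clear.
Planning Session overlaps Release Debrief.

Yes — it overlaps Release Debrief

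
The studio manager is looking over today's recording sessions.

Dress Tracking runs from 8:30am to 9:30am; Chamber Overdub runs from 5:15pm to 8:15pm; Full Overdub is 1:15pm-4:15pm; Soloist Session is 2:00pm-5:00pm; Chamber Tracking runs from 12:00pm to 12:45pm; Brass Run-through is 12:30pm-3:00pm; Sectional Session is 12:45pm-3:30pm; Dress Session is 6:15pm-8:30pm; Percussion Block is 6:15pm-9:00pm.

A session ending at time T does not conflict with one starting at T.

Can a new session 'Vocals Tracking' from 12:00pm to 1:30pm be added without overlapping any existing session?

Dress Tracking: ends 9:30am at or before Vocals Tracking starts 12:00pm → clear.
Chamber Tracking: starts 12:00pm before Vocals Tracking ends 1:30pm, and ends 12:45pm after Vocals Tracking starts 12:00pm → overlap.
Brass Run-through: starts 12:30pm before Vocals Tracking ends 1:30pm, and ends 3:00pm after Vocals Tracking starts 12:00pm → overlap.
Sectional Session: starts 12:45pm before Vocals Tracking ends 1:30pm, and ends 3:30pm after Vocals Tracking starts 12:00pm → overlap.
Full Overdub: starts 1:15pm before Vocals Tracking ends 1:30pm, and ends 4:15pm after Vocals Tracking starts 12:00pm → overlap.
Soloist Session: starts 2:00pm at or after Vocals Tracking ends 1:30pm → clear.
Chamber Overdub: starts 5:15pm at or after Vocals Tracking ends 1:30pm → clear.
Percussion Block: starts 6:15pm at or after Vocals Tracking ends 1:30pm → clear.
Dress Session: starts 6:15pm at or after Vocals Tracking ends 1:30pm → clear.
Vocals Tracking overlaps Sectional Session, Brass Run-through, Full Overdub, Chamber Tracking.

No — it overlaps Brass Run-through, Chamber Tracking, Full Overdub, Sectional Session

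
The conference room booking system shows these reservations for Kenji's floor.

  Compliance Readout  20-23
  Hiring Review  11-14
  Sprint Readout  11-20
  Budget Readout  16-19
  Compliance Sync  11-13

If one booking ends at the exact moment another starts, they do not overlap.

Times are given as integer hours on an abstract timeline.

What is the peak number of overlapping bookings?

Walk through starts and ends in time order (an end at T is processed before a start at T):
11 start Compliance Sync → 1
11 start Hiring Review → 2
11 start Sprint Readout → 3
13 end Compliance Sync → 2
14 end Hiring Review → 1
16 start Budget Readout → 2
19 end Budget Readout → 1
20 end Sprint Readout → 0
20 start Compliance Readout → 1
23 end Compliance Readout → 0
Peak is 3, at 11 (Compliance Sync, Hiring Review, Sprint Readout).

3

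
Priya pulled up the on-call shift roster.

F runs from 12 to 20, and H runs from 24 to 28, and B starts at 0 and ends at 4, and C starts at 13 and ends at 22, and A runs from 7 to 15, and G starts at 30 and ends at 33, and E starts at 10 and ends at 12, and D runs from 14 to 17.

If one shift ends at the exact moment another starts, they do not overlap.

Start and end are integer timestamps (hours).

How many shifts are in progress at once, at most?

4

Sort all start/end points and keep a running count:
0 start B → 1
4 end B → 0
7 start A → 1
10 start E → 2
12 end E → 1
12 start F → 2
13 start C → 3
14 start D → 4
15 end A → 3
17 end D → 2
20 end F → 1
22 end C → 0
24 start H → 1
28 end H → 0
30 start G → 1
33 end G → 0
Peak is 4, at 14 (A, C, D, F).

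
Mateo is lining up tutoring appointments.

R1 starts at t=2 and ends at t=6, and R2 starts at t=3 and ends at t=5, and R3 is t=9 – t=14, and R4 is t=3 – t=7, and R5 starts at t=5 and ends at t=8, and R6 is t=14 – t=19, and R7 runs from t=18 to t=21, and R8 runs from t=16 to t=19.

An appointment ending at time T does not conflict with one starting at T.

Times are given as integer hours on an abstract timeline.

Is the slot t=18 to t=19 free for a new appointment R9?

No — it overlaps R6, R7, R8

R1: ends t=6 at or before R9 starts t=18 → clear.
R2: ends t=5 at or before R9 starts t=18 → clear.
R4: ends t=7 at or before R9 starts t=18 → clear.
R5: ends t=8 at or before R9 starts t=18 → clear.
R3: ends t=14 at or before R9 starts t=18 → clear.
R6: starts t=14 before R9 ends t=19, and ends t=19 after R9 starts t=18 → overlap.
R8: starts t=16 before R9 ends t=19, and ends t=19 after R9 starts t=18 → overlap.
R7: starts t=18 before R9 ends t=19, and ends t=21 after R9 starts t=18 → overlap.
R9 overlaps R6, R7, R8.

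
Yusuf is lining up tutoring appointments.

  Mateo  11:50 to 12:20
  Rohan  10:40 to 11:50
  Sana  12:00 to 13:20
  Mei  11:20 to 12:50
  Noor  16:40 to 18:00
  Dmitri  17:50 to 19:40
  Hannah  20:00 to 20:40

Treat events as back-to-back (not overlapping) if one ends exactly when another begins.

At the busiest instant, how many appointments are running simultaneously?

3

Sweep the timeline, counting +1 at each start and −1 at each end (ends before starts at a tie):
10:40 start Rohan → 1
11:20 start Mei → 2
11:50 end Rohan → 1
11:50 start Mateo → 2
12:00 start Sana → 3
12:20 end Mateo → 2
12:50 end Mei → 1
13:20 end Sana → 0
16:40 start Noor → 1
17:50 start Dmitri → 2
18:00 end Noor → 1
19:40 end Dmitri → 0
20:00 start Hannah → 1
20:40 end Hannah → 0
Peak is 3, at 12:00 (Mateo, Mei, Sana).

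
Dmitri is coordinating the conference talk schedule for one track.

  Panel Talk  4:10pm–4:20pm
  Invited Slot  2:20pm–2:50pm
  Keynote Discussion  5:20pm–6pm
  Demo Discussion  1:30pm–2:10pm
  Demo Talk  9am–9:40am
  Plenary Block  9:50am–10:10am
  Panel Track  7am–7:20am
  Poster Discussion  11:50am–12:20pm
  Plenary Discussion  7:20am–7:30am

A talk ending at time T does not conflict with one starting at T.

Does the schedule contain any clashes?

Sorted by start: Panel Track, Plenary Discussion, Demo Talk, Plenary Block, Poster Discussion, Demo Discussion, Invited Slot, Panel Talk, Keynote Discussion.
Plenary Discussion starts exactly when Panel Track ends (back-to-back, no overlap), so Panel Track has no further overlaps.
Demo Talk starts after Plenary Discussion ends, so Plenary Discussion has no further overlaps.
Plenary Block starts after Demo Talk ends, so Demo Talk has no further overlaps.
Poster Discussion starts after Plenary Block ends, so Plenary Block has no further overlaps.
Demo Discussion starts after Poster Discussion ends, so Poster Discussion has no further overlaps.
Invited Slot starts after Demo Discussion ends, so Demo Discussion has no further overlaps.
Panel Talk starts after Invited Slot ends, so Invited Slot has no further overlaps.
Keynote Discussion starts after Panel Talk ends.
Every pair is clear; the schedule has no overlaps.

No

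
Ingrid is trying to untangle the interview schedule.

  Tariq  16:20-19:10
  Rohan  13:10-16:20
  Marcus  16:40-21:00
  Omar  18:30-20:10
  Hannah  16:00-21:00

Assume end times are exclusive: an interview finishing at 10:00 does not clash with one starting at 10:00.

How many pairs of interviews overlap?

7

Sorted by start: Rohan, Hannah, Tariq, Marcus, Omar.
Hannah starts before Rohan ends → Rohan and Hannah overlap.
Tariq starts exactly when Rohan ends (back-to-back, no overlap) — done with Rohan.
Tariq starts before Hannah ends → Hannah and Tariq overlap.
Marcus starts before Hannah ends → Hannah and Marcus overlap.
Omar starts before Hannah ends → Hannah and Omar overlap.
Marcus starts before Tariq ends → Tariq and Marcus overlap.
Omar starts before Tariq ends → Tariq and Omar overlap.
Omar starts before Marcus ends → Marcus and Omar overlap.
Overlapping pairs: Hannah & Marcus, Hannah & Omar, Hannah & Rohan, Hannah & Tariq, Marcus & Omar, Marcus & Tariq, Omar & Tariq — 7 in total.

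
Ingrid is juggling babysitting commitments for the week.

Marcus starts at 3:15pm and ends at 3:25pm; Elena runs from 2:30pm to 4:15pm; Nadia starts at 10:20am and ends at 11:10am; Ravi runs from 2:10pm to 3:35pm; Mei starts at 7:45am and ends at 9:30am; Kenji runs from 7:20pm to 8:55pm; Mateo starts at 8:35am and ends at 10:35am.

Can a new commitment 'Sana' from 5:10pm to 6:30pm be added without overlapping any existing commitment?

Mei: ends 9:30am at or before Sana starts 5:10pm → clear.
Mateo: ends 10:35am at or before Sana starts 5:10pm → clear.
Nadia: ends 11:10am at or before Sana starts 5:10pm → clear.
Ravi: ends 3:35pm at or before Sana starts 5:10pm → clear.
Elena: ends 4:15pm at or before Sana starts 5:10pm → clear.
Marcus: ends 3:25pm at or before Sana starts 5:10pm → clear.
Kenji: starts 7:20pm at or after Sana ends 6:30pm → clear.

Yes — the slot is free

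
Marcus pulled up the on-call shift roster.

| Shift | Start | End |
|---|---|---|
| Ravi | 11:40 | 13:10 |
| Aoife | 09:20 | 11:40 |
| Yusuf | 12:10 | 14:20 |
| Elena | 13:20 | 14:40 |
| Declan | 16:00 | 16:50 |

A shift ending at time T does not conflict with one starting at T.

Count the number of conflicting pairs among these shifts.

Check each pair: they overlap iff neither finishes before the other starts.
Sorted by start: Aoife, Ravi, Yusuf, Elena, Declan.
Ravi starts exactly when Aoife ends (back-to-back, no overlap) — done with Aoife.
Yusuf starts before Ravi ends → Ravi and Yusuf overlap.
Elena starts after Ravi ends — done with Ravi.
Elena starts before Yusuf ends → Yusuf and Elena overlap.
Declan starts after Yusuf ends.
Declan starts after Elena ends.
Overlapping pairs: Elena & Yusuf, Ravi & Yusuf — 2 in total.

2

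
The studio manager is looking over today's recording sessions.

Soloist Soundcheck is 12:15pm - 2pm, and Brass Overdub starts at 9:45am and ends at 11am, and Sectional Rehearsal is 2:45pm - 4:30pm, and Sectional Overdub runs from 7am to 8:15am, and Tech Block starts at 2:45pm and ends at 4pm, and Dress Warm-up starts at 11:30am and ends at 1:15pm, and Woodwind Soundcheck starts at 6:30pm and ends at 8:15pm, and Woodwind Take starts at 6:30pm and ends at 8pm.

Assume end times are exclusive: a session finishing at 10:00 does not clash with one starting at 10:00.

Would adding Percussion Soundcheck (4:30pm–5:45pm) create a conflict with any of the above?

No — it doesn't clash with anything

Sectional Overdub: ends 8:15am at or before Percussion Soundcheck starts 4:30pm → clear.
Brass Overdub: ends 11am at or before Percussion Soundcheck starts 4:30pm → clear.
Dress Warm-up: ends 1:15pm at or before Percussion Soundcheck starts 4:30pm → clear.
Soloist Soundcheck: ends 2pm at or before Percussion Soundcheck starts 4:30pm → clear.
Tech Block: ends 4pm at or before Percussion Soundcheck starts 4:30pm → clear.
Sectional Rehearsal: ends 4:30pm at or before Percussion Soundcheck starts 4:30pm → clear.
Woodwind Soundcheck: starts 6:30pm at or after Percussion Soundcheck ends 5:45pm → clear.
Woodwind Take: starts 6:30pm at or after Percussion Soundcheck ends 5:45pm → clear.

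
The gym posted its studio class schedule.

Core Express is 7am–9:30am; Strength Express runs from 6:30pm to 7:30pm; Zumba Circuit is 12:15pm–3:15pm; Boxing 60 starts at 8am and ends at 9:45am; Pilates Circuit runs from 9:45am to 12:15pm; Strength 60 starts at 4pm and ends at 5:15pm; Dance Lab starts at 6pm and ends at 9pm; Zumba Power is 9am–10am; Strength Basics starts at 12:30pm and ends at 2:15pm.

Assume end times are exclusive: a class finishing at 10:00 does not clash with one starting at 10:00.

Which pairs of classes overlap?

Two intervals overlap when each starts before the other ends.
Sorted by start: Core Express, Boxing 60, Zumba Power, Pilates Circuit, Zumba Circuit, Strength Basics, Strength 60, Dance Lab, Strength Express.
Boxing 60 starts before Core Express ends → Core Express and Boxing 60 overlap.
Zumba Power starts before Core Express ends → Core Express and Zumba Power overlap.
Pilates Circuit starts after Core Express ends, so Core Express has no further overlaps.
Zumba Power starts before Boxing 60 ends → Boxing 60 and Zumba Power overlap.
Pilates Circuit starts exactly when Boxing 60 ends (back-to-back, no overlap), so Boxing 60 has no further overlaps.
Pilates Circuit starts before Zumba Power ends → Zumba Power and Pilates Circuit overlap.
Zumba Circuit starts after Zumba Power ends, so Zumba Power has no further overlaps.
Zumba Circuit starts exactly when Pilates Circuit ends (back-to-back, no overlap), so Pilates Circuit has no further overlaps.
Strength Basics starts before Zumba Circuit ends → Zumba Circuit and Strength Basics overlap.
Strength 60 starts after Zumba Circuit ends, so Zumba Circuit has no further overlaps.
Strength 60 starts after Strength Basics ends, so Strength Basics has no further overlaps.
Dance Lab starts after Strength 60 ends, so Strength 60 has no further overlaps.
Strength Express starts before Dance Lab ends → Dance Lab and Strength Express overlap.

Boxing 60 & Core Express, Boxing 60 & Zumba Power, Core Express & Zumba Power, Dance Lab & Strength Express, Pilates Circuit & Zumba Power, Strength Basics & Zumba Circuit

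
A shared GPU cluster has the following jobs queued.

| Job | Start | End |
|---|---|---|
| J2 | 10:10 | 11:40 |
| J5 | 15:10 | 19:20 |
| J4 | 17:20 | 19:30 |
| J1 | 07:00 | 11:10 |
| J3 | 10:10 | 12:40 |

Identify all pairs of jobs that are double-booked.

Sorted by start: J1, J2, J3, J5, J4.
J2 starts before J1 ends → J1 and J2 overlap.
J3 starts before J1 ends → J1 and J3 overlap.
J5 starts after J1 ends, so J1 has no further overlaps.
J3 starts before J2 ends → J2 and J3 overlap.
J5 starts after J2 ends, so J2 has no further overlaps.
J5 starts after J3 ends, so J3 has no further overlaps.
J4 starts before J5 ends → J5 and J4 overlap.

J1 & J2, J1 & J3, J2 & J3, J4 & J5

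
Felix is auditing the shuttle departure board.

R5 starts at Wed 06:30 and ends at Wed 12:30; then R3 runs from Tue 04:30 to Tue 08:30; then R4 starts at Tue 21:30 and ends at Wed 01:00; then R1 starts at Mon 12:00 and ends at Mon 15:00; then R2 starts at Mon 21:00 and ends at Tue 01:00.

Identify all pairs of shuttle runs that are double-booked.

no overlapping pairs

Sorted by start: R1, R2, R3, R4, R5.
R2 starts after R1 ends, so R1 has no further overlaps.
R3 starts after R2 ends, so R2 has no further overlaps.
R4 starts after R3 ends, so R3 has no further overlaps.
R5 starts after R4 ends.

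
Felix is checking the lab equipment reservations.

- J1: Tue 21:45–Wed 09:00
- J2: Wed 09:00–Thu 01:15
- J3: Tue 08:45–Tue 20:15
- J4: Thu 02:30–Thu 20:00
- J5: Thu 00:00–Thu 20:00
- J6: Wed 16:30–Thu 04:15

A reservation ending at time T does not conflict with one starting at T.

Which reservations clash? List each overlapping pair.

J2 & J5, J2 & J6, J4 & J5, J4 & J6, J5 & J6

Check each pair: they overlap iff neither finishes before the other starts.
Sorted by start: J3, J1, J2, J6, J5, J4.
J1 starts after J3 ends, so J3 has no further overlaps.
J2 starts exactly when J1 ends (back-to-back, no overlap), so J1 has no further overlaps.
J6 starts before J2 ends → J2 and J6 overlap.
J5 starts before J2 ends → J2 and J5 overlap.
J4 starts after J2 ends.
J5 starts before J6 ends → J6 and J5 overlap.
J4 starts before J6 ends → J6 and J4 overlap.
J4 starts before J5 ends → J5 and J4 overlap.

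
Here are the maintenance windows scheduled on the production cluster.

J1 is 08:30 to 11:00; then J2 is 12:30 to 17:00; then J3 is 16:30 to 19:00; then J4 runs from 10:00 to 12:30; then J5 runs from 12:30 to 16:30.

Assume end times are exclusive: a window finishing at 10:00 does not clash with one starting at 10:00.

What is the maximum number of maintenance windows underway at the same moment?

Walk through starts and ends in time order (an end at T is processed before a start at T):
08:30 start J1 → 1
10:00 start J4 → 2
11:00 end J1 → 1
12:30 end J4 → 0
12:30 start J2 → 1
12:30 start J5 → 2
16:30 end J5 → 1
16:30 start J3 → 2
17:00 end J2 → 1
19:00 end J3 → 0
Peak is 2, at 10:00 (J1, J4).

2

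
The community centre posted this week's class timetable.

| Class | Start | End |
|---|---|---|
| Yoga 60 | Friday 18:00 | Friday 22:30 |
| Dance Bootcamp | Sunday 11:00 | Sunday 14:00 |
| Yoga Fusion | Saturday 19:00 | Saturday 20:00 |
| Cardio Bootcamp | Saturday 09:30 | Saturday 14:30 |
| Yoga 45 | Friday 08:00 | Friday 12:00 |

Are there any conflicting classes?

No

Sorted by start: Yoga 45, Yoga 60, Cardio Bootcamp, Yoga Fusion, Dance Bootcamp.
Yoga 60 starts after Yoga 45 ends, so Yoga 45 has no further overlaps.
Cardio Bootcamp starts after Yoga 60 ends, so Yoga 60 has no further overlaps.
Yoga Fusion starts after Cardio Bootcamp ends, so Cardio Bootcamp has no further overlaps.
Dance Bootcamp starts after Yoga Fusion ends.
Every pair is clear; the schedule has no overlaps.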